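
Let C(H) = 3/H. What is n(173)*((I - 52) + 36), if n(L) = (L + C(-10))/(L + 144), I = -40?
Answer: -48356/1585 ≈ -30.509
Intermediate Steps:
n(L) = (-3/10 + L)/(144 + L) (n(L) = (L + 3/(-10))/(L + 144) = (L + 3*(-⅒))/(144 + L) = (L - 3/10)/(144 + L) = (-3/10 + L)/(144 + L))
n(173)*((I - 52) + 36) = ((-3/10 + 173)/(144 + 173))*((-40 - 52) + 36) = ((1727/10)/317)*(-92 + 36) = ((1/317)*(1727/10))*(-56) = (1727/3170)*(-56) = -48356/1585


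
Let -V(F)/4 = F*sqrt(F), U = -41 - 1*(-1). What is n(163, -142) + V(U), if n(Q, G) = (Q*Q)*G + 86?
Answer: -3772712 + 320*I*sqrt(10) ≈ -3.7727e+6 + 1011.9*I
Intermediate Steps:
n(Q, G) = 86 + G*Q**2 (n(Q, G) = Q**2*G + 86 = G*Q**2 + 86 = 86 + G*Q**2)
U = -40 (U = -41 + 1 = -40)
V(F) = -4*F**(3/2) (V(F) = -4*F*sqrt(F) = -4*F**(3/2))
n(163, -142) + V(U) = (86 - 142*163**2) - (-320)*I*sqrt(10) = (86 - 142*26569) - (-320)*I*sqrt(10) = (86 - 3772798) + 320*I*sqrt(10) = -3772712 + 320*I*sqrt(10)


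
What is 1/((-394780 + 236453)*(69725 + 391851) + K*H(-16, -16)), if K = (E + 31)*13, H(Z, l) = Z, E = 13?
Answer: -1/73079952504 ≈ -1.3684e-11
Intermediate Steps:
K = 572 (K = (13 + 31)*13 = 44*13 = 572)
1/((-394780 + 236453)*(69725 + 391851) + K*H(-16, -16)) = 1/((-394780 + 236453)*(69725 + 391851) + 572*(-16)) = 1/(-158327*461576 - 9152) = 1/(-73079943352 - 9152) = 1/(-73079952504) = -1/73079952504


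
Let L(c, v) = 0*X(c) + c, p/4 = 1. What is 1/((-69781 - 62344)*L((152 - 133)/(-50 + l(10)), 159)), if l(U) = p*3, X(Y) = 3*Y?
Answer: 2/132125 ≈ 1.5137e-5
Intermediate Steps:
p = 4 (p = 4*1 = 4)
l(U) = 12 (l(U) = 4*3 = 12)
L(c, v) = c (L(c, v) = 0*(3*c) + c = 0 + c = c)
1/((-69781 - 62344)*L((152 - 133)/(-50 + l(10)), 159)) = 1/((-69781 - 62344)*(((152 - 133)/(-50 + 12)))) = 1/((-132125)*((19/(-38)))) = -1/(132125*(19*(-1/38))) = -1/(132125*(-½)) = -1/132125*(-2) = 2/132125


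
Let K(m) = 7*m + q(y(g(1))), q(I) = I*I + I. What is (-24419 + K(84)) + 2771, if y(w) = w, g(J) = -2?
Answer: -21058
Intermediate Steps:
q(I) = I + I**2 (q(I) = I**2 + I = I + I**2)
K(m) = 2 + 7*m (K(m) = 7*m - 2*(1 - 2) = 7*m - 2*(-1) = 7*m + 2 = 2 + 7*m)
(-24419 + K(84)) + 2771 = (-24419 + (2 + 7*84)) + 2771 = (-24419 + (2 + 588)) + 2771 = (-24419 + 590) + 2771 = -23829 + 2771 = -21058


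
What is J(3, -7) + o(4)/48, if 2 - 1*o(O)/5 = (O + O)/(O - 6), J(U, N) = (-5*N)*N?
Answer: -1955/8 ≈ -244.38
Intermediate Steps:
J(U, N) = -5*N**2
o(O) = 10 - 10*O/(-6 + O) (o(O) = 10 - 5*(O + O)/(O - 6) = 10 - 5*2*O/(-6 + O) = 10 - 10*O/(-6 + O))
J(3, -7) + o(4)/48 = -5*(-7)**2 - 60/(-6 + 4)/48 = -5*49 - 60/(-2)*(1/48) = -245 - 60*(-1/2)*(1/48) = -245 + 30*(1/48) = -245 + 5/8 = -1955/8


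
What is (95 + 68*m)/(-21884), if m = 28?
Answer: -1999/21884 ≈ -0.091345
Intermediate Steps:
(95 + 68*m)/(-21884) = (95 + 68*28)/(-21884) = (95 + 1904)*(-1/21884) = 1999*(-1/21884) = -1999/21884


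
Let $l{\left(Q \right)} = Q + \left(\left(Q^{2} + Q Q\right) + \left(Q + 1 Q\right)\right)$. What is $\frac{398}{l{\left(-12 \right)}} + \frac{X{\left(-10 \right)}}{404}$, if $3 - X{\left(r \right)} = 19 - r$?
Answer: $\frac{9640}{6363} \approx 1.515$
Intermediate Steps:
$X{\left(r \right)} = -16 + r$ ($X{\left(r \right)} = 3 - \left(19 - r\right) = 3 + \left(-19 + r\right) = -16 + r$)
$l{\left(Q \right)} = 2 Q^{2} + 3 Q$ ($l{\left(Q \right)} = Q + \left(\left(Q^{2} + Q^{2}\right) + \left(Q + Q\right)\right) = Q + \left(2 Q^{2} + 2 Q\right) = Q + \left(2 Q + 2 Q^{2}\right) = 2 Q^{2} + 3 Q$)
$\frac{398}{l{\left(-12 \right)}} + \frac{X{\left(-10 \right)}}{404} = \frac{398}{\left(-12\right) \left(3 + 2 \left(-12\right)\right)} + \frac{-16 - 10}{404} = \frac{398}{\left(-12\right) \left(3 - 24\right)} - \frac{13}{202} = \frac{398}{\left(-12\right) \left(-21\right)} - \frac{13}{202} = \frac{398}{252} - \frac{13}{202} = 398 \cdot \frac{1}{252} - \frac{13}{202} = \frac{199}{126} - \frac{13}{202} = \frac{9640}{6363}$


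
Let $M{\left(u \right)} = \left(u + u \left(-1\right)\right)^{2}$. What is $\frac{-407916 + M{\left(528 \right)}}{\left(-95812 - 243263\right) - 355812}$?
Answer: $\frac{135972}{231629} \approx 0.58702$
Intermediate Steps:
$M{\left(u \right)} = 0$ ($M{\left(u \right)} = \left(u - u\right)^{2} = 0^{2} = 0$)
$\frac{-407916 + M{\left(528 \right)}}{\left(-95812 - 243263\right) - 355812} = \frac{-407916 + 0}{\left(-95812 - 243263\right) - 355812} = - \frac{407916}{-339075 - 355812} = - \frac{407916}{-694887} = \left(-407916\right) \left(- \frac{1}{694887}\right) = \frac{135972}{231629}$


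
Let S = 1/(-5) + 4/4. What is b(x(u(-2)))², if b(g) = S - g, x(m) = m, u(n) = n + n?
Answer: 576/25 ≈ 23.040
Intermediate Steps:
u(n) = 2*n
S = ⅘ (S = 1*(-⅕) + 4*(¼) = -⅕ + 1 = ⅘ ≈ 0.80000)
b(g) = ⅘ - g
b(x(u(-2)))² = (⅘ - 2*(-2))² = (⅘ - 1*(-4))² = (⅘ + 4)² = (24/5)² = 576/25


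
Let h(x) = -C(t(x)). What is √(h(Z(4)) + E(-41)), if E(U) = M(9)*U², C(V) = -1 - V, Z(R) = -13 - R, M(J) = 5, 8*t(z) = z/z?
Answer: √134498/4 ≈ 91.685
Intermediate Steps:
t(z) = ⅛ (t(z) = (z/z)/8 = (⅛)*1 = ⅛)
E(U) = 5*U²
h(x) = 9/8 (h(x) = -(-1 - 1*⅛) = -(-1 - ⅛) = -1*(-9/8) = 9/8)
√(h(Z(4)) + E(-41)) = √(9/8 + 5*(-41)²) = √(9/8 + 5*1681) = √(9/8 + 8405) = √(67249/8) = √134498/4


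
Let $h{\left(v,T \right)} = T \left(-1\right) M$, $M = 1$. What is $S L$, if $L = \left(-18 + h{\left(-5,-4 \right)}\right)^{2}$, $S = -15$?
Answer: $-2940$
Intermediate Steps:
$h{\left(v,T \right)} = - T$ ($h{\left(v,T \right)} = T \left(-1\right) 1 = - T 1 = - T$)
$L = 196$ ($L = \left(-18 - -4\right)^{2} = \left(-18 + 4\right)^{2} = \left(-14\right)^{2} = 196$)
$S L = \left(-15\right) 196 = -2940$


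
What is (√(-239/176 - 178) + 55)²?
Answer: (2420 + I*√347237)²/1936 ≈ 2845.6 + 1473.2*I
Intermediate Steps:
(√(-239/176 - 178) + 55)² = (√(-31567/176) + 55)² = (I*√347237/44 + 55)² = (55 + I*√347237/44)²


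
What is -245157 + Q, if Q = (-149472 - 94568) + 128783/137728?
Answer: -67375995633/137728 ≈ -4.8920e+5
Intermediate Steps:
Q = -33611012337/137728 (Q = -244040 + 128783*(1/137728) = -244040 + 128783/137728 = -33611012337/137728 ≈ -2.4404e+5)
-245157 + Q = -245157 - 33611012337/137728 = -67375995633/137728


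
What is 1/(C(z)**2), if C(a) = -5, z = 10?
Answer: 1/25 ≈ 0.040000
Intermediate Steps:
1/(C(z)**2) = 1/((-5)**2) = 1/25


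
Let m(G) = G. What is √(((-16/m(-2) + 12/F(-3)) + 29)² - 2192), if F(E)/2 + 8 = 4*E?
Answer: I*√84511/10 ≈ 29.071*I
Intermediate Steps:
F(E) = -16 + 8*E (F(E) = -16 + 2*(4*E) = -16 + 8*E)
√(((-16/m(-2) + 12/F(-3)) + 29)² - 2192) = √(((-16/(-2) + 12/(-16 + 8*(-3))) + 29)² - 2192) = √(((-16*(-½) + 12/(-16 - 24)) + 29)² - 2192) = √(((8 + 12/(-40)) + 29)² - 2192) = √(((8 + 12*(-1/40)) + 29)² - 2192) = √(((8 - 3/10) + 29)² - 2192) = √((77/10 + 29)² - 2192) = √((367/10)² - 2192) = √(134689/100 - 2192) = √(-84511/100) = I*√84511/10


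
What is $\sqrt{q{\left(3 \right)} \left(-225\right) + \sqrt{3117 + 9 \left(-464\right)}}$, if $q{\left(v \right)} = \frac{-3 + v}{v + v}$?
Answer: $\sqrt[4]{1059} \sqrt{i} \approx 4.0338 + 4.0338 i$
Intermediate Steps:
$q{\left(v \right)} = \frac{-3 + v}{2 v}$
$\sqrt{q{\left(3 \right)} \left(-225\right) + \sqrt{3117 + 9 \left(-464\right)}} = \sqrt{\frac{-3 + 3}{2 \cdot 3} \left(-225\right) + \sqrt{3117 + 9 \left(-464\right)}} = \sqrt{\frac{1}{2} \cdot \frac{1}{3} \cdot 0 \left(-225\right) + \sqrt{3117 - 4176}} = \sqrt{0 \left(-225\right) + \sqrt{-1059}} = \sqrt{0 + i \sqrt{1059}} = \sqrt{i \sqrt{1059}} = \sqrt[4]{1059} \sqrt{i}$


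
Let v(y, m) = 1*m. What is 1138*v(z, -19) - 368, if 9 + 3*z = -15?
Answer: -21990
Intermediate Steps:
z = -8 (z = -3 + (1/3)*(-15) = -3 - 5 = -8)
v(y, m) = m
1138*v(z, -19) - 368 = 1138*(-19) - 368 = -21622 - 368 = -21990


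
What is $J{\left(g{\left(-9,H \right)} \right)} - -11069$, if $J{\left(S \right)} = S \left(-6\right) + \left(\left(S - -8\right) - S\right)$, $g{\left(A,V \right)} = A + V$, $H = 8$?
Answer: $11083$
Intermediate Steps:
$J{\left(S \right)} = 8 - 6 S$ ($J{\left(S \right)} = - 6 S + \left(\left(S + 8\right) - S\right) = - 6 S + \left(\left(8 + S\right) - S\right) = - 6 S + 8 = 8 - 6 S$)
$J{\left(g{\left(-9,H \right)} \right)} - -11069 = \left(8 - 6 \left(-9 + 8\right)\right) - -11069 = \left(8 - -6\right) + 11069 = \left(8 + 6\right) + 11069 = 14 + 11069 = 11083$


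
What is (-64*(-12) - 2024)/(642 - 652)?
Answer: 628/5 ≈ 125.60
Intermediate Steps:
(-64*(-12) - 2024)/(642 - 652) = (768 - 2024)/(-10) = -1256*(-⅒) = 628/5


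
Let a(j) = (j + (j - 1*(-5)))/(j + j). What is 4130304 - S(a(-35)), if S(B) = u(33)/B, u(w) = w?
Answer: 53693490/13 ≈ 4.1303e+6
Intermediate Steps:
a(j) = (5 + 2*j)/(2*j) (a(j) = (j + (j + 5))/((2*j)) = (j + (5 + j))*(1/(2*j)) = (5 + 2*j)*(1/(2*j)) = (5 + 2*j)/(2*j))
S(B) = 33/B
4130304 - S(a(-35)) = 4130304 - 33/((5/2 - 35)/(-35)) = 4130304 - 33/((-1/35*(-65/2))) = 4130304 - 33/13/14 = 4130304 - 33*14/13 = 4130304 - 1*462/13 = 4130304 - 462/13 = 53693490/13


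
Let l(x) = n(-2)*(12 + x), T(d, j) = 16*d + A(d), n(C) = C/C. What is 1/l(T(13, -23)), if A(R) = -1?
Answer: 1/219 ≈ 0.0045662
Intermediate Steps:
n(C) = 1
T(d, j) = -1 + 16*d (T(d, j) = 16*d - 1 = -1 + 16*d)
l(x) = 12 + x (l(x) = 1*(12 + x) = 12 + x)
1/l(T(13, -23)) = 1/(12 + (-1 + 16*13)) = 1/(12 + (-1 + 208)) = 1/(12 + 207) = 1/219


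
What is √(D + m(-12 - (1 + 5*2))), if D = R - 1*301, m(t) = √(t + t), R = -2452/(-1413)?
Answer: √(-66389177 + 221841*I*√46)/471 ≈ 0.19602 + 17.3*I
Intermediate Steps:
R = 2452/1413 (R = -2452*(-1/1413) = 2452/1413 ≈ 1.7353)
m(t) = √2*√t (m(t) = √(2*t) = √2*√t)
D = -422861/1413 (D = 2452/1413 - 1*301 = 2452/1413 - 301 = -422861/1413 ≈ -299.26)
√(D + m(-12 - (1 + 5*2))) = √(-422861/1413 + √2*√(-12 - (1 + 5*2))) = √(-422861/1413 + √2*√(-12 - (1 + 10))) = √(-422861/1413 + √2*√(-12 - 1*11)) = √(-422861/1413 + √2*√(-12 - 11)) = √(-422861/1413 + √2*√(-23)) = √(-422861/1413 + √2*(I*√23)) = √(-422861/1413 + I*√46)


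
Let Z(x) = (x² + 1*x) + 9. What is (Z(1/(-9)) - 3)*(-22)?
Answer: -10516/81 ≈ -129.83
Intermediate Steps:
Z(x) = 9 + x + x² (Z(x) = (x² + x) + 9 = (x + x²) + 9 = 9 + x + x²)
(Z(1/(-9)) - 3)*(-22) = ((9 + 1/(-9) + (1/(-9))²) - 3)*(-22) = ((9 - ⅑ + (-⅑)²) - 3)*(-22) = ((9 - ⅑ + 1/81) - 3)*(-22) = (721/81 - 3)*(-22) = (478/81)*(-22) = -10516/81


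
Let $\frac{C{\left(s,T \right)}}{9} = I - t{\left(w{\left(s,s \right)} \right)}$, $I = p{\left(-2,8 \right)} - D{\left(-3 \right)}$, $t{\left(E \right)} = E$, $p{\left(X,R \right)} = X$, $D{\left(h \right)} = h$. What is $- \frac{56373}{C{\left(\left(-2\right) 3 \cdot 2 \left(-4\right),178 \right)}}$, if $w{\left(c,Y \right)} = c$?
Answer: $\frac{18791}{141} \approx 133.27$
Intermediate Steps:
$I = 1$ ($I = -2 - -3 = -2 + 3 = 1$)
$C{\left(s,T \right)} = 9 - 9 s$ ($C{\left(s,T \right)} = 9 \left(1 - s\right) = 9 - 9 s$)
$- \frac{56373}{C{\left(\left(-2\right) 3 \cdot 2 \left(-4\right),178 \right)}} = - \frac{56373}{9 - 9 \left(-2\right) 3 \cdot 2 \left(-4\right)} = - \frac{56373}{9 - 9 \left(-6\right) 2 \left(-4\right)} = - \frac{56373}{9 - 9 \left(\left(-12\right) \left(-4\right)\right)} = - \frac{56373}{9 - 432} = - \frac{56373}{-423} = \left(-56373\right) \left(- \frac{1}{423}\right) = \frac{18791}{141}$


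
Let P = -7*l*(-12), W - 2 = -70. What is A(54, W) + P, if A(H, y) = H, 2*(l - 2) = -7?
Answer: -72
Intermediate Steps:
W = -68 (W = 2 - 70 = -68)
l = -3/2 (l = 2 + (½)*(-7) = 2 - 7/2 = -3/2 ≈ -1.5000)
P = -126 (P = -7*(-3/2)*(-12) = (21/2)*(-12) = -126)
A(54, W) + P = 54 - 126 = -72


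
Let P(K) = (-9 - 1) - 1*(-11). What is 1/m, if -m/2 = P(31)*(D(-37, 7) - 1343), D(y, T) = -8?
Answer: 1/2702 ≈ 0.00037010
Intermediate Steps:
P(K) = 1 (P(K) = -10 + 11 = 1)
m = 2702 (m = -2*(-8 - 1343) = -2*(-1351) = 2702)
1/m = 1/2702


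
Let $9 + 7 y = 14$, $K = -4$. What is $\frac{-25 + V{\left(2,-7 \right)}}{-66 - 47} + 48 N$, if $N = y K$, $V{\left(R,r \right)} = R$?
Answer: $- \frac{108319}{791} \approx -136.94$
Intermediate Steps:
$y = \frac{5}{7}$ ($y = - \frac{9}{7} + \frac{1}{7} \cdot 14 = - \frac{9}{7} + 2 = \frac{5}{7} \approx 0.71429$)
$N = - \frac{20}{7}$ ($N = \frac{5}{7} \left(-4\right) = - \frac{20}{7} \approx -2.8571$)
$\frac{-25 + V{\left(2,-7 \right)}}{-66 - 47} + 48 N = \frac{-25 + 2}{-66 - 47} + 48 \left(- \frac{20}{7}\right) = - \frac{23}{-113} - \frac{960}{7} = \left(-23\right) \left(- \frac{1}{113}\right) - \frac{960}{7} = \frac{23}{113} - \frac{960}{7} = - \frac{108319}{791}$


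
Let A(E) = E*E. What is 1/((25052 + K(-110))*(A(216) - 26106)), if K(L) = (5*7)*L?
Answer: 1/435701100 ≈ 2.2952e-9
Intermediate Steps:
A(E) = E²
K(L) = 35*L
1/((25052 + K(-110))*(A(216) - 26106)) = 1/((25052 + 35*(-110))*(216² - 26106)) = 1/((25052 - 3850)*(46656 - 26106)) = 1/(21202*20550) = 1/435701100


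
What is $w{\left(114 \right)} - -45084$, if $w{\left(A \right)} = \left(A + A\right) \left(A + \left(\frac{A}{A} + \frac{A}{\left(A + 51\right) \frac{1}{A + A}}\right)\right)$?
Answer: $\frac{5897112}{55} \approx 1.0722 \cdot 10^{5}$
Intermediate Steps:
$w{\left(A \right)} = 2 A \left(1 + A + \frac{2 A^{2}}{51 + A}\right)$ ($w{\left(A \right)} = 2 A \left(A + \left(1 + \frac{A}{\left(51 + A\right) \frac{1}{2 A}}\right)\right) = 2 A \left(A + \left(1 + \frac{A}{\frac{1}{2} \frac{1}{A} \left(51 + A\right)}\right)\right) = 2 A \left(A + \left(1 + A \frac{2 A}{51 + A}\right)\right) = 2 A \left(A + \left(1 + \frac{2 A^{2}}{51 + A}\right)\right) = 2 A \left(1 + A + \frac{2 A^{2}}{51 + A}\right)$)
$w{\left(114 \right)} - -45084 = 2 \cdot 114 \frac{1}{51 + 114} \left(51 + 3 \cdot 114^{2} + 52 \cdot 114\right) - -45084 = 2 \cdot 114 \cdot \frac{1}{165} \left(51 + 3 \cdot 12996 + 5928\right) + 45084 = 2 \cdot 114 \cdot \frac{1}{165} \left(51 + 38988 + 5928\right) + 45084 = 2 \cdot 114 \cdot \frac{1}{165} \cdot 44967 + 45084 = \frac{3417492}{55} + 45084 = \frac{5897112}{55}$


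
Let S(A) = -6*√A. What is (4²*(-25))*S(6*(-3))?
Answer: 7200*I*√2 ≈ 10182.0*I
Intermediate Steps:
(4²*(-25))*S(6*(-3)) = (4²*(-25))*(-6*3*I*√2) = (16*(-25))*(-18*I*√2) = -(-2400)*3*I*√2 = -(-7200)*I*√2 = 7200*I*√2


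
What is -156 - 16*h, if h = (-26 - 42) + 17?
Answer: 660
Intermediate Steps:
h = -51 (h = -68 + 17 = -51)
-156 - 16*h = -156 - 16*(-51) = -156 + 816 = 660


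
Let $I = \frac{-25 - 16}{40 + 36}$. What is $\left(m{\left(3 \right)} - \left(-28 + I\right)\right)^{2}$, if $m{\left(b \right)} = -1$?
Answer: $\frac{4380649}{5776} \approx 758.42$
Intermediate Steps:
$I = - \frac{41}{76} \approx -0.53947$
$\left(m{\left(3 \right)} - \left(-28 + I\right)\right)^{2} = \left(-1 + \left(2 \cdot 14 - - \frac{41}{76}\right)\right)^{2} = \left(-1 + \left(28 + \frac{41}{76}\right)\right)^{2} = \left(-1 + \frac{2169}{76}\right)^{2} = \left(\frac{2093}{76}\right)^{2} = \frac{4380649}{5776}$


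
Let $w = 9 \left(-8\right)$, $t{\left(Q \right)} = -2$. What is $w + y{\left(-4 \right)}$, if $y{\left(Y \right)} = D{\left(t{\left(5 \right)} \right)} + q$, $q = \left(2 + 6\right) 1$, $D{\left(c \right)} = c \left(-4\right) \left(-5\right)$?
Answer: $-104$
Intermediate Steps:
$D{\left(c \right)} = 20 c$ ($D{\left(c \right)} = - 4 c \left(-5\right) = 20 c$)
$q = 8$ ($q = 8 \cdot 1 = 8$)
$w = -72$
$y{\left(Y \right)} = -32$ ($y{\left(Y \right)} = 20 \left(-2\right) + 8 = -40 + 8 = -32$)
$w + y{\left(-4 \right)} = -72 - 32 = -104$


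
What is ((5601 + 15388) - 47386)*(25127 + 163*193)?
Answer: -1493700642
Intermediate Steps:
((5601 + 15388) - 47386)*(25127 + 163*193) = (20989 - 47386)*(25127 + 31459) = -26397*56586 = -1493700642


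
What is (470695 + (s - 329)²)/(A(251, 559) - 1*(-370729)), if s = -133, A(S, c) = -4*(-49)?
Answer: 684139/370925 ≈ 1.8444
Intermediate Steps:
A(S, c) = 196
(470695 + (s - 329)²)/(A(251, 559) - 1*(-370729)) = (470695 + (-133 - 329)²)/(196 - 1*(-370729)) = (470695 + (-462)²)/(196 + 370729) = (470695 + 213444)/370925 = 684139*(1/370925) = 684139/370925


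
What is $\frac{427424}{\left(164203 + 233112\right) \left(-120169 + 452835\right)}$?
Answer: $\frac{213712}{66086595895} \approx 3.2338 \cdot 10^{-6}$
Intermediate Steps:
$\frac{427424}{\left(164203 + 233112\right) \left(-120169 + 452835\right)} = \frac{427424}{397315 \cdot 332666} = \frac{427424}{132173191790} = 427424 \cdot \frac{1}{132173191790} = \frac{213712}{66086595895}$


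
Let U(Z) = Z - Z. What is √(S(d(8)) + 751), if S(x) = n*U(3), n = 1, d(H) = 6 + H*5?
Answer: √751 ≈ 27.404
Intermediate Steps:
U(Z) = 0
d(H) = 6 + 5*H
S(x) = 0 (S(x) = 1*0 = 0)
√(S(d(8)) + 751) = √(0 + 751) = √751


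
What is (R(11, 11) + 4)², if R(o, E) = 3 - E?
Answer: 16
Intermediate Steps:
(R(11, 11) + 4)² = ((3 - 1*11) + 4)² = ((3 - 11) + 4)² = (-8 + 4)² = (-4)² = 16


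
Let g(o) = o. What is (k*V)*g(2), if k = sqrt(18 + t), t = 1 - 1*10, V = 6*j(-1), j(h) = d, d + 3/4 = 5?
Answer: 153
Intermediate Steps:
d = 17/4 (d = -3/4 + 5 = 17/4 ≈ 4.2500)
j(h) = 17/4
V = 51/2 (V = 6*(17/4) = 51/2 ≈ 25.500)
t = -9 (t = 1 - 10 = -9)
k = 3 (k = sqrt(18 - 9) = sqrt(9) = 3)
(k*V)*g(2) = (3*(51/2))*2 = (153/2)*2 = 153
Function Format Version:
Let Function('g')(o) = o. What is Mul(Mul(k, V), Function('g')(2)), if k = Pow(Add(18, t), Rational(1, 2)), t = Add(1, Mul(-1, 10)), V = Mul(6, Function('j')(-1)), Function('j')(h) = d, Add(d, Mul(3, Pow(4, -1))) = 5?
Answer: 153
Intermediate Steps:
d = Rational(17, 4) (d = Add(Rational(-3, 4), 5) = Rational(17, 4) ≈ 4.2500)
Function('j')(h) = Rational(17, 4)
V = Rational(51, 2) (V = Mul(6, Rational(17, 4)) = Rational(51, 2) ≈ 25.500)
t = -9 (t = Add(1, -10) = -9)
k = 3 (k = Pow(Add(18, -9), Rational(1, 2)) = Pow(9, Rational(1, 2)) = 3)
Mul(Mul(k, V), Function('g')(2)) = Mul(Mul(3, Rational(51, 2)), 2) = Mul(Rational(153, 2), 2) = 153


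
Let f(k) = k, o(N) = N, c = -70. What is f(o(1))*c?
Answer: -70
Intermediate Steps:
f(o(1))*c = 1*(-70) = -70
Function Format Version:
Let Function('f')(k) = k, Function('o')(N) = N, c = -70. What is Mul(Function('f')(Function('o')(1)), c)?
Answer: -70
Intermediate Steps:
Mul(Function('f')(Function('o')(1)), c) = Mul(1, -70) = -70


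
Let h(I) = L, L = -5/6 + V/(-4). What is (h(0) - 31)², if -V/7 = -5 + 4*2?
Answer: 101761/144 ≈ 706.67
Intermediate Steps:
V = -21 (V = -7*(-5 + 4*2) = -7*(-5 + 8) = -7*3 = -21)
L = 53/12 (L = -5/6 - 21/(-4) = -5*⅙ - 21*(-¼) = -⅚ + 21/4 = 53/12 ≈ 4.4167)
h(I) = 53/12
(h(0) - 31)² = (53/12 - 31)² = (-319/12)² = 101761/144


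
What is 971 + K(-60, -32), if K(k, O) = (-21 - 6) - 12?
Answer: 932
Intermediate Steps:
K(k, O) = -39 (K(k, O) = -27 - 12 = -39)
971 + K(-60, -32) = 971 - 39 = 932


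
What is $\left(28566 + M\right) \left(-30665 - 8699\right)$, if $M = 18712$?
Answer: $-1861051192$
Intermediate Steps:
$\left(28566 + M\right) \left(-30665 - 8699\right) = \left(28566 + 18712\right) \left(-30665 - 8699\right) = 47278 \left(-39364\right) = -1861051192$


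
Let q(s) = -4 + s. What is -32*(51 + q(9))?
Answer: -1792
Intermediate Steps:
-32*(51 + q(9)) = -32*(51 + (-4 + 9)) = -32*(51 + 5) = -32*56 = -1792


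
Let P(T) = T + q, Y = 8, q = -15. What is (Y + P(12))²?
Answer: 25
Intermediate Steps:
P(T) = -15 + T (P(T) = T - 15 = -15 + T)
(Y + P(12))² = (8 + (-15 + 12))² = (8 - 3)² = 5² = 25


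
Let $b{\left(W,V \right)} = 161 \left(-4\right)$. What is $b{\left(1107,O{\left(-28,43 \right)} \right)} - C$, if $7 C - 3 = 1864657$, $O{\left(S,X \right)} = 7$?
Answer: $-267024$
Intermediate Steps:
$b{\left(W,V \right)} = -644$
$C = 266380$ ($C = \frac{3}{7} + \frac{1}{7} \cdot 1864657 = \frac{3}{7} + \frac{1864657}{7} = 266380$)
$b{\left(1107,O{\left(-28,43 \right)} \right)} - C = -644 - 266380 = -267024$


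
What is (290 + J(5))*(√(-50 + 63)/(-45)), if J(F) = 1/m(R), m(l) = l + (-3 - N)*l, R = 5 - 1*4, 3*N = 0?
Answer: -193*√13/30 ≈ -23.196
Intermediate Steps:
N = 0 (N = (⅓)*0 = 0)
R = 1 (R = 5 - 4 = 1)
m(l) = -2*l (m(l) = l + (-3 - 1*0)*l = l + (-3 + 0)*l = l - 3*l = -2*l)
J(F) = -½ (J(F) = 1/(-2*1) = 1/(-2) = -½)
(290 + J(5))*(√(-50 + 63)/(-45)) = (290 - ½)*(√(-50 + 63)/(-45)) = 579*(√13*(-1/45))/2 = 579*(-√13/45)/2 = -193*√13/30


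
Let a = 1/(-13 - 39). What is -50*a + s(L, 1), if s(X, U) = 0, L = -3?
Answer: 25/26 ≈ 0.96154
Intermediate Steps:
a = -1/52 (a = 1/(-52) = -1/52 ≈ -0.019231)
-50*a + s(L, 1) = -50*(-1/52) + 0 = 25/26 + 0 = 25/26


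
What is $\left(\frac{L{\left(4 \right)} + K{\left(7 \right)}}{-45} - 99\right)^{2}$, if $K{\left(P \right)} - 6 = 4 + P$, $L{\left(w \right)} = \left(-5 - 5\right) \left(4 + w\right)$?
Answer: $\frac{238144}{25} \approx 9525.8$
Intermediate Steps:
$L{\left(w \right)} = -40 - 10 w$ ($L{\left(w \right)} = - 10 \left(4 + w\right) = -40 - 10 w$)
$K{\left(P \right)} = 10 + P$ ($K{\left(P \right)} = 6 + \left(4 + P\right) = 10 + P$)
$\left(\frac{L{\left(4 \right)} + K{\left(7 \right)}}{-45} - 99\right)^{2} = \left(\frac{\left(-40 - 40\right) + \left(10 + 7\right)}{-45} - 99\right)^{2} = \left(\left(\left(-40 - 40\right) + 17\right) \left(- \frac{1}{45}\right) - 99\right)^{2} = \left(\left(-80 + 17\right) \left(- \frac{1}{45}\right) - 99\right)^{2} = \left(\left(-63\right) \left(- \frac{1}{45}\right) - 99\right)^{2} = \left(\frac{7}{5} - 99\right)^{2} = \left(- \frac{488}{5}\right)^{2} = \frac{238144}{25}$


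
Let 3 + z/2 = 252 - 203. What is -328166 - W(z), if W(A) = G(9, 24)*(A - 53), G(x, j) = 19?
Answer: -328907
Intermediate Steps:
z = 92 (z = -6 + 2*(252 - 203) = -6 + 2*49 = -6 + 98 = 92)
W(A) = -1007 + 19*A (W(A) = 19*(A - 53) = 19*(-53 + A) = -1007 + 19*A)
-328166 - W(z) = -328166 - (-1007 + 19*92) = -328166 - (-1007 + 1748) = -328166 - 1*741 = -328166 - 741 = -328907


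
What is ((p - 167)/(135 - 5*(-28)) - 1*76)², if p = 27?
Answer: 17707264/3025 ≈ 5853.6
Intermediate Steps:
((p - 167)/(135 - 5*(-28)) - 1*76)² = ((27 - 167)/(135 - 5*(-28)) - 1*76)² = (-140/(135 + 140) - 76)² = (-140/275 - 76)² = (-140*1/275 - 76)² = (-28/55 - 76)² = (-4208/55)² = 17707264/3025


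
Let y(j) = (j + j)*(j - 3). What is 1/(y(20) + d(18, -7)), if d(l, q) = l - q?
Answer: 1/705 ≈ 0.0014184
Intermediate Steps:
y(j) = 2*j*(-3 + j) (y(j) = (2*j)*(-3 + j) = 2*j*(-3 + j))
1/(y(20) + d(18, -7)) = 1/(2*20*(-3 + 20) + (18 - 1*(-7))) = 1/(2*20*17 + (18 + 7)) = 1/(680 + 25) = 1/705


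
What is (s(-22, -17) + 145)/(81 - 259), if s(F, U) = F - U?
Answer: -70/89 ≈ -0.78652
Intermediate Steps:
(s(-22, -17) + 145)/(81 - 259) = ((-22 - 1*(-17)) + 145)/(81 - 259) = ((-22 + 17) + 145)/(-178) = (-5 + 145)*(-1/178) = 140*(-1/178) = -70/89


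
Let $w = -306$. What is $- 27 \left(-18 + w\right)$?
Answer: $8748$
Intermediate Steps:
$- 27 \left(-18 + w\right) = - 27 \left(-18 - 306\right) = \left(-27\right) \left(-324\right) = 8748$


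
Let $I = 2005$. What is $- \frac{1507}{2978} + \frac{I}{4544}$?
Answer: $- \frac{438459}{6766016} \approx -0.064803$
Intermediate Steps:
$- \frac{1507}{2978} + \frac{I}{4544} = - \frac{1507}{2978} + \frac{2005}{4544} = - \frac{438459}{6766016}$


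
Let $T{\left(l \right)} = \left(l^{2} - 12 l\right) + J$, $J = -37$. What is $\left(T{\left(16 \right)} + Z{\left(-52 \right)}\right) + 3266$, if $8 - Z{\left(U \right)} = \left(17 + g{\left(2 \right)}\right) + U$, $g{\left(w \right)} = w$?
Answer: $3334$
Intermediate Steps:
$Z{\left(U \right)} = -11 - U$ ($Z{\left(U \right)} = 8 - \left(\left(17 + 2\right) + U\right) = 8 - \left(19 + U\right) = -11 - U$)
$T{\left(l \right)} = -37 + l^{2} - 12 l$ ($T{\left(l \right)} = \left(l^{2} - 12 l\right) - 37 = -37 + l^{2} - 12 l$)
$\left(T{\left(16 \right)} + Z{\left(-52 \right)}\right) + 3266 = \left(\left(-37 + 16^{2} - 192\right) - -41\right) + 3266 = \left(\left(-37 + 256 - 192\right) + \left(-11 + 52\right)\right) + 3266 = \left(27 + 41\right) + 3266 = 68 + 3266 = 3334$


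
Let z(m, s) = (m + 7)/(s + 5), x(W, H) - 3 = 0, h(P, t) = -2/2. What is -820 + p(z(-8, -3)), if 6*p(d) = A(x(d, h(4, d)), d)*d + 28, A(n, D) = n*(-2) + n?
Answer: -9781/12 ≈ -815.08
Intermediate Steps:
h(P, t) = -1 (h(P, t) = -2*½ = -1)
x(W, H) = 3 (x(W, H) = 3 + 0 = 3)
z(m, s) = (7 + m)/(5 + s)
A(n, D) = -n (A(n, D) = -2*n + n = -n)
p(d) = 14/3 - d/2 (p(d) = ((-1*3)*d + 28)/6 = (-3*d + 28)/6 = (28 - 3*d)/6 = 14/3 - d/2)
-820 + p(z(-8, -3)) = -820 + (14/3 - (7 - 8)/(2*(5 - 3))) = -820 + (14/3 - (-1)/(2*2)) = -820 + (14/3 - (-1)/4) = -820 + (14/3 - ½*(-½)) = -820 + (14/3 + ¼) = -820 + 59/12 = -9781/12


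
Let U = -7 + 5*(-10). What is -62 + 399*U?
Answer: -22805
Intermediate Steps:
U = -57 (U = -7 - 50 = -57)
-62 + 399*U = -62 + 399*(-57) = -62 - 22743 = -22805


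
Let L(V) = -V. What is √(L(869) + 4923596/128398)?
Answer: 3*I*√380394290163/64199 ≈ 28.821*I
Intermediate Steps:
√(L(869) + 4923596/128398) = √(-1*869 + 4923596/128398) = √(-869 + 4923596*(1/128398)) = √(-869 + 2461798/64199) = √(-53327133/64199) = 3*I*√380394290163/64199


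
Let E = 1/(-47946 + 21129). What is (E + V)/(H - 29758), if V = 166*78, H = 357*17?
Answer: -347226515/635267913 ≈ -0.54658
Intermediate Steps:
E = -1/26817 (E = 1/(-26817) = -1/26817 ≈ -3.7290e-5)
H = 6069
V = 12948
(E + V)/(H - 29758) = (-1/26817 + 12948)/(6069 - 29758) = (347226515/26817)/(-23689) = (347226515/26817)*(-1/23689) = -347226515/635267913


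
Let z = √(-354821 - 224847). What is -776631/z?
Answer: 776631*I*√144917/289834 ≈ 1020.1*I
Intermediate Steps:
z = 2*I*√144917 (z = √(-579668) = 2*I*√144917 ≈ 761.36*I)
-776631/z = -776631*(-I*√144917/289834) = -(-776631)*I*√144917/289834 = 776631*I*√144917/289834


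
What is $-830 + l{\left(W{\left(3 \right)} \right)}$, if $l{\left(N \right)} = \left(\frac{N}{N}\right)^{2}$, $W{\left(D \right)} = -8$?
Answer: $-829$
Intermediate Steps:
$l{\left(N \right)} = 1$ ($l{\left(N \right)} = 1^{2} = 1$)
$-830 + l{\left(W{\left(3 \right)} \right)} = -830 + 1 = -829$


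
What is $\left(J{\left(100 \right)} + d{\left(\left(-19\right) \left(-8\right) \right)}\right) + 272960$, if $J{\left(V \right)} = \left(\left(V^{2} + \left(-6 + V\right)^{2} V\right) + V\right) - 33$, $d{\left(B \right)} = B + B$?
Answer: $1166931$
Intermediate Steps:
$d{\left(B \right)} = 2 B$
$J{\left(V \right)} = -33 + V + V^{2} + V \left(-6 + V\right)^{2}$ ($J{\left(V \right)} = \left(\left(V^{2} + V \left(-6 + V\right)^{2}\right) + V\right) - 33 = \left(V + V^{2} + V \left(-6 + V\right)^{2}\right) - 33 = -33 + V + V^{2} + V \left(-6 + V\right)^{2}$)
$\left(J{\left(100 \right)} + d{\left(\left(-19\right) \left(-8\right) \right)}\right) + 272960 = \left(\left(-33 + 100 + 100^{2} + 100 \left(-6 + 100\right)^{2}\right) + 2 \left(\left(-19\right) \left(-8\right)\right)\right) + 272960 = \left(\left(-33 + 100 + 10000 + 100 \cdot 94^{2}\right) + 2 \cdot 152\right) + 272960 = \left(\left(-33 + 100 + 10000 + 100 \cdot 8836\right) + 304\right) + 272960 = \left(\left(-33 + 100 + 10000 + 883600\right) + 304\right) + 272960 = \left(893667 + 304\right) + 272960 = 893971 + 272960 = 1166931$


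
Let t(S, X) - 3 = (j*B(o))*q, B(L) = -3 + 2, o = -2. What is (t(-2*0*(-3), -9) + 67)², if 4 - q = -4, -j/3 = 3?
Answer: 20164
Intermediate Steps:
j = -9 (j = -3*3 = -9)
B(L) = -1
q = 8 (q = 4 - 1*(-4) = 4 + 4 = 8)
t(S, X) = 75 (t(S, X) = 3 - 9*(-1)*8 = 3 + 9*8 = 3 + 72 = 75)
(t(-2*0*(-3), -9) + 67)² = (75 + 67)² = 142² = 20164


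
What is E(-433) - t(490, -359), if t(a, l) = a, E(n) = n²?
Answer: 186999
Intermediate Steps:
E(-433) - t(490, -359) = (-433)² - 1*490 = 187489 - 490 = 186999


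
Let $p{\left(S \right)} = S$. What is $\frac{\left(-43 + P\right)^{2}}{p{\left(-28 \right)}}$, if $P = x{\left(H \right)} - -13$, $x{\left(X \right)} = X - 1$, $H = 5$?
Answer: $- \frac{169}{7} \approx -24.143$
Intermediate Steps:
$x{\left(X \right)} = -1 + X$ ($x{\left(X \right)} = X - 1 = -1 + X$)
$P = 17$ ($P = \left(-1 + 5\right) - -13 = 4 + 13 = 17$)
$\frac{\left(-43 + P\right)^{2}}{p{\left(-28 \right)}} = \frac{\left(-43 + 17\right)^{2}}{-28} = \left(-26\right)^{2} \left(- \frac{1}{28}\right) = 676 \left(- \frac{1}{28}\right) = - \frac{169}{7}$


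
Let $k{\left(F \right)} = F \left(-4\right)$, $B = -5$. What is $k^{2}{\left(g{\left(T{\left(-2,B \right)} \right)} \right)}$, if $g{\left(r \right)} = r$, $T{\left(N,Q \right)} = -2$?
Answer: $64$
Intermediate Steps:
$k{\left(F \right)} = - 4 F$
$k^{2}{\left(g{\left(T{\left(-2,B \right)} \right)} \right)} = \left(\left(-4\right) \left(-2\right)\right)^{2} = 8^{2} = 64$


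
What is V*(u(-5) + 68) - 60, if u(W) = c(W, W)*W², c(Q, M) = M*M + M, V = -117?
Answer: -66516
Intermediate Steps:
c(Q, M) = M + M² (c(Q, M) = M² + M = M + M²)
u(W) = W³*(1 + W) (u(W) = (W*(1 + W))*W² = W³*(1 + W))
V*(u(-5) + 68) - 60 = -117*((-5)³*(1 - 5) + 68) - 60 = -117*(-125*(-4) + 68) - 60 = -117*(500 + 68) - 60 = -117*568 - 60 = -66456 - 60 = -66516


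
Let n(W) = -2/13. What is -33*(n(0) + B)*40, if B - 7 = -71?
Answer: 1100880/13 ≈ 84683.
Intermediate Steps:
B = -64 (B = 7 - 71 = -64)
n(W) = -2/13 (n(W) = -2*1/13 = -2/13)
-33*(n(0) + B)*40 = -33*(-2/13 - 64)*40 = -33*(-834/13)*40 = (27522/13)*40 = 1100880/13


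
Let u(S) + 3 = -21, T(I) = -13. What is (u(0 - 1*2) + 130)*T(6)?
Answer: -1378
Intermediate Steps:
u(S) = -24 (u(S) = -3 - 21 = -24)
(u(0 - 1*2) + 130)*T(6) = (-24 + 130)*(-13) = 106*(-13) = -1378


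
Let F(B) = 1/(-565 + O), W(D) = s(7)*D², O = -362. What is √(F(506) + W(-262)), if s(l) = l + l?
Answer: √91758768593/309 ≈ 980.31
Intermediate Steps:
s(l) = 2*l
W(D) = 14*D² (W(D) = (2*7)*D² = 14*D²)
F(B) = -1/927 (F(B) = 1/(-565 - 362) = 1/(-927) = -1/927)
√(F(506) + W(-262)) = √(-1/927 + 14*(-262)²) = √(-1/927 + 14*68644) = √(-1/927 + 961016) = √(890861831/927) = √91758768593/309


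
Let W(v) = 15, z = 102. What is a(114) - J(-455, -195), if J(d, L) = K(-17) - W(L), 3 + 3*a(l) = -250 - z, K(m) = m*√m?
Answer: -310/3 + 17*I*√17 ≈ -103.33 + 70.093*I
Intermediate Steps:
K(m) = m^(3/2)
a(l) = -355/3 (a(l) = -1 + (-250 - 1*102)/3 = -1 + (-250 - 102)/3 = -1 + (⅓)*(-352) = -1 - 352/3 = -355/3)
J(d, L) = -15 - 17*I*√17 (J(d, L) = (-17)^(3/2) - 1*15 = -17*I*√17 - 15 = -15 - 17*I*√17)
a(114) - J(-455, -195) = -355/3 - (-15 - 17*I*√17) = -355/3 + (15 + 17*I*√17) = -310/3 + 17*I*√17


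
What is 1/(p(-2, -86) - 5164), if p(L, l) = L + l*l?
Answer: 1/2230 ≈ 0.00044843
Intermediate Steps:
p(L, l) = L + l²
1/(p(-2, -86) - 5164) = 1/((-2 + (-86)²) - 5164) = 1/((-2 + 7396) - 5164) = 1/(7394 - 5164) = 1/2230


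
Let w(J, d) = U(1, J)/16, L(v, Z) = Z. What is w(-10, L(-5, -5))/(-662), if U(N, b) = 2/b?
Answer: 1/52960 ≈ 1.8882e-5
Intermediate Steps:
w(J, d) = 1/(8*J) (w(J, d) = (2/J)/16 = (2/J)*(1/16) = 1/(8*J))
w(-10, L(-5, -5))/(-662) = ((1/8)/(-10))/(-662) = ((1/8)*(-1/10))*(-1/662) = -1/80*(-1/662) = 1/52960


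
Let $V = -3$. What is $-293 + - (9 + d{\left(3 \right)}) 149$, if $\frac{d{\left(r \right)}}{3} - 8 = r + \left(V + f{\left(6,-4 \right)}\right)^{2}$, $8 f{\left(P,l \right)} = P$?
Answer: $- \frac{141023}{16} \approx -8813.9$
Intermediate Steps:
$f{\left(P,l \right)} = \frac{P}{8}$
$d{\left(r \right)} = \frac{627}{16} + 3 r$ ($d{\left(r \right)} = 24 + 3 \left(r + \left(-3 + \frac{1}{8} \cdot 6\right)^{2}\right) = 24 + 3 \left(r + \left(-3 + \frac{3}{4}\right)^{2}\right) = 24 + 3 \left(r + \left(- \frac{9}{4}\right)^{2}\right) = 24 + 3 \left(r + \frac{81}{16}\right) = 24 + 3 \left(\frac{81}{16} + r\right) = 24 + \left(\frac{243}{16} + 3 r\right) = \frac{627}{16} + 3 r$)
$-293 + - (9 + d{\left(3 \right)}) 149 = -293 + - (9 + \left(\frac{627}{16} + 3 \cdot 3\right)) 149 = -293 + - (9 + \left(\frac{627}{16} + 9\right)) 149 = -293 + - (9 + \frac{771}{16}) 149 = -293 + \left(-1\right) \frac{915}{16} \cdot 149 = -293 - \frac{136335}{16} = - \frac{141023}{16}$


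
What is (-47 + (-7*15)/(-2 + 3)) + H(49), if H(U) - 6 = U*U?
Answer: 2255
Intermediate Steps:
H(U) = 6 + U² (H(U) = 6 + U*U = 6 + U²)
(-47 + (-7*15)/(-2 + 3)) + H(49) = (-47 + (-7*15)/(-2 + 3)) + (6 + 49²) = (-47 - 105/1) + (6 + 2401) = (-47 - 105*1) + 2407 = (-47 - 105) + 2407 = -152 + 2407 = 2255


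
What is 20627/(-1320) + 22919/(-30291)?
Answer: -218355179/13328040 ≈ -16.383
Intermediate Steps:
20627/(-1320) + 22919/(-30291) = 20627*(-1/1320) + 22919*(-1/30291) = -20627/1320 - 22919/30291 = -218355179/13328040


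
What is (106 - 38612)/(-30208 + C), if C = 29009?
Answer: 38506/1199 ≈ 32.115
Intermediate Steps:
(106 - 38612)/(-30208 + C) = (106 - 38612)/(-30208 + 29009) = -38506/(-1199) = -38506*(-1/1199) = 38506/1199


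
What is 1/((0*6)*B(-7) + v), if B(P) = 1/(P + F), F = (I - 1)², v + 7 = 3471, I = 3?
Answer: 1/3464 ≈ 0.00028868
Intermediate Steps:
v = 3464 (v = -7 + 3471 = 3464)
F = 4 (F = (3 - 1)² = 2² = 4)
B(P) = 1/(4 + P) (B(P) = 1/(P + 4) = 1/(4 + P))
1/((0*6)*B(-7) + v) = 1/((0*6)/(4 - 7) + 3464) = 1/(0/(-3) + 3464) = 1/(0*(-⅓) + 3464) = 1/(0 + 3464) = 1/3464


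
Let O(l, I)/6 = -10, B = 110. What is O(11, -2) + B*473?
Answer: 51970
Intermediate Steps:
O(l, I) = -60 (O(l, I) = 6*(-10) = -60)
O(11, -2) + B*473 = -60 + 110*473 = -60 + 52030 = 51970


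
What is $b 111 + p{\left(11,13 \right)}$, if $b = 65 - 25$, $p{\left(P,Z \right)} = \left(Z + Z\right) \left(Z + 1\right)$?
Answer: $4804$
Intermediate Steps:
$p{\left(P,Z \right)} = 2 Z \left(1 + Z\right)$
$b = 40$ ($b = 65 - 25 = 40$)
$b 111 + p{\left(11,13 \right)} = 40 \cdot 111 + 2 \cdot 13 \left(1 + 13\right) = 4440 + 2 \cdot 13 \cdot 14 = 4440 + 364 = 4804$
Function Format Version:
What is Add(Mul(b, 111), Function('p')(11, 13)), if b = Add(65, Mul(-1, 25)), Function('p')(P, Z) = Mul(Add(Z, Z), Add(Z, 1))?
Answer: 4804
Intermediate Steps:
Function('p')(P, Z) = Mul(2, Z, Add(1, Z)) (Function('p')(P, Z) = Mul(Mul(2, Z), Add(1, Z)) = Mul(2, Z, Add(1, Z)))
b = 40 (b = Add(65, -25) = 40)
Add(Mul(b, 111), Function('p')(11, 13)) = Add(Mul(40, 111), Mul(2, 13, Add(1, 13))) = Add(4440, Mul(2, 13, 14)) = Add(4440, 364) = 4804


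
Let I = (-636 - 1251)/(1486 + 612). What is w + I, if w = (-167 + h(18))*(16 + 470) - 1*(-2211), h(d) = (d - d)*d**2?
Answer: -165641085/2098 ≈ -78952.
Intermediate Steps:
h(d) = 0 (h(d) = 0*d**2 = 0)
w = -78951 (w = (-167 + 0)*(16 + 470) - 1*(-2211) = -167*486 + 2211 = -81162 + 2211 = -78951)
I = -1887/2098 ≈ -0.89943
w + I = -78951 - 1887/2098 = -165641085/2098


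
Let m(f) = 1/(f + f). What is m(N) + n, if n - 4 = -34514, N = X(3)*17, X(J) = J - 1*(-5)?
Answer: -9386719/272 ≈ -34510.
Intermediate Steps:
X(J) = 5 + J (X(J) = J + 5 = 5 + J)
N = 136 (N = (5 + 3)*17 = 8*17 = 136)
n = -34510 (n = 4 - 34514 = -34510)
m(f) = 1/(2*f)
m(N) + n = (1/2)/136 - 34510 = (1/2)*(1/136) - 34510 = 1/272 - 34510 = -9386719/272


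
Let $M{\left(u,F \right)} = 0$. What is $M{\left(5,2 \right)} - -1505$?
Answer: $1505$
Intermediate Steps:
$M{\left(5,2 \right)} - -1505 = 0 - -1505 = 0 + 1505 = 1505$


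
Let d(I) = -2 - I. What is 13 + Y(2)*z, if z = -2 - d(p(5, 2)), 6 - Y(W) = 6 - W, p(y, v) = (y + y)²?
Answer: 213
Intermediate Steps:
p(y, v) = 4*y² (p(y, v) = (2*y)² = 4*y²)
Y(W) = W (Y(W) = 6 - (6 - W) = 6 + (-6 + W) = W)
z = 100 (z = -2 - (-2 - 4*5²) = -2 - (-2 - 4*25) = -2 - (-2 - 1*100) = -2 - (-2 - 100) = -2 - 1*(-102) = -2 + 102 = 100)
13 + Y(2)*z = 13 + 2*100 = 13 + 200 = 213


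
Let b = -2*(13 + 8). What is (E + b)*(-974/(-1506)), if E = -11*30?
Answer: -60388/251 ≈ -240.59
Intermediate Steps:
E = -330
b = -42 (b = -2*21 = -42)
(E + b)*(-974/(-1506)) = (-330 - 42)*(-974/(-1506)) = -(-362328)*(-1)/1506 = -372*487/753 = -60388/251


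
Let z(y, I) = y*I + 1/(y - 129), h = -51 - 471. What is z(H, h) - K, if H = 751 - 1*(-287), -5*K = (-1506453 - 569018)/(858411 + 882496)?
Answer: -4287237135368944/7912422315 ≈ -5.4184e+5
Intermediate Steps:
K = 2075471/8704535 (K = -(-1506453 - 569018)/(5*(858411 + 882496)) = -(-2075471)/(5*1740907) = -1/5*(-2075471/1740907) = 2075471/8704535 ≈ 0.23844)
h = -522
H = 1038 (H = 751 + 287 = 1038)
z(y, I) = 1/(-129 + y) + I*y (z(y, I) = I*y + 1/(-129 + y) = 1/(-129 + y) + I*y)
z(H, h) - K = (1 - 522*1038**2 - 129*(-522)*1038)/(-129 + 1038) - 1*2075471/8704535 = (1 - 522*1077444 + 69896844)/909 - 2075471/8704535 = (1 - 562425768 + 69896844)/909 - 2075471/8704535 = (1/909)*(-492528923) - 2075471/8704535 = -492528923/909 - 2075471/8704535 = -4287237135368944/7912422315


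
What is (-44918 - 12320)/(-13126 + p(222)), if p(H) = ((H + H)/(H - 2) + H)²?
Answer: -173144950/112100891 ≈ -1.5445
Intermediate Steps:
p(H) = (H + 2*H/(-2 + H))² (p(H) = ((2*H)/(-2 + H) + H)² = (2*H/(-2 + H) + H)² = (H + 2*H/(-2 + H))²)
(-44918 - 12320)/(-13126 + p(222)) = (-44918 - 12320)/(-13126 + 222⁴/(-2 + 222)²) = -57238/(-13126 + 2428912656/220²) = -57238/(-13126 + 2428912656*(1/48400)) = -57238/(-13126 + 151807041/3025) = -57238/112100891/3025 = -57238*3025/112100891 = -173144950/112100891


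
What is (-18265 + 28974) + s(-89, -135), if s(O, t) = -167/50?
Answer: 535283/50 ≈ 10706.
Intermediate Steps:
s(O, t) = -167/50 (s(O, t) = -167*1/50 = -167/50)
(-18265 + 28974) + s(-89, -135) = (-18265 + 28974) - 167/50 = 10709 - 167/50 = 535283/50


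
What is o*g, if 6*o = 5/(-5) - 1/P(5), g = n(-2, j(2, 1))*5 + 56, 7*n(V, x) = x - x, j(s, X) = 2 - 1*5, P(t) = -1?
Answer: 0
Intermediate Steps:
j(s, X) = -3 (j(s, X) = 2 - 5 = -3)
n(V, x) = 0 (n(V, x) = (x - x)/7 = (1/7)*0 = 0)
g = 56 (g = 0*5 + 56 = 0 + 56 = 56)
o = 0 (o = (5/(-5) - 1/(-1))/6 = (5*(-1/5) - 1*(-1))/6 = (-1 + 1)/6 = (1/6)*0 = 0)
o*g = 0*56 = 0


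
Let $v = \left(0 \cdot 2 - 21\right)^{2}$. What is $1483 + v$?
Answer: $1924$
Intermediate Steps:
$v = 441$ ($v = \left(0 - 21\right)^{2} = \left(-21\right)^{2} = 441$)
$1483 + v = 1483 + 441 = 1924$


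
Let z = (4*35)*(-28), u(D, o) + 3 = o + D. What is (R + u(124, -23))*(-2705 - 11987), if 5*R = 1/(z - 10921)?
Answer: -106841531588/74205 ≈ -1.4398e+6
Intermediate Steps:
u(D, o) = -3 + D + o (u(D, o) = -3 + (o + D) = -3 + (D + o) = -3 + D + o)
z = -3920 (z = 140*(-28) = -3920)
R = -1/74205 (R = 1/(5*(-3920 - 10921)) = (⅕)/(-14841) = (⅕)*(-1/14841) = -1/74205 ≈ -1.3476e-5)
(R + u(124, -23))*(-2705 - 11987) = (-1/74205 + (-3 + 124 - 23))*(-2705 - 11987) = (-1/74205 + 98)*(-14692) = (7272089/74205)*(-14692) = -106841531588/74205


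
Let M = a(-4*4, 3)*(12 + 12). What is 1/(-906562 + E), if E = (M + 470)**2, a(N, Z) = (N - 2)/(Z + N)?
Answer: -169/110411214 ≈ -1.5306e-6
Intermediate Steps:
a(N, Z) = (-2 + N)/(N + Z)
M = 432/13 (M = ((-2 - 4*4)/(-4*4 + 3))*(12 + 12) = ((-2 - 16)/(-16 + 3))*24 = (-18/(-13))*24 = -1/13*(-18)*24 = (18/13)*24 = 432/13 ≈ 33.231)
E = 42797764/169 (E = (432/13 + 470)**2 = (6542/13)**2 = 42797764/169 ≈ 2.5324e+5)
1/(-906562 + E) = 1/(-906562 + 42797764/169) = 1/(-110411214/169) = -169/110411214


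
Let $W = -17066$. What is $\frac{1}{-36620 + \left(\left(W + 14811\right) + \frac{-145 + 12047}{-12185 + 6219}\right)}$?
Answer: $- \frac{2983}{115970076} \approx -2.5722 \cdot 10^{-5}$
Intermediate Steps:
$\frac{1}{-36620 + \left(\left(W + 14811\right) + \frac{-145 + 12047}{-12185 + 6219}\right)} = \frac{1}{-36620 + \left(\left(-17066 + 14811\right) + \frac{-145 + 12047}{-12185 + 6219}\right)} = \frac{1}{-36620 - \left(2255 - \frac{11902}{-5966}\right)} = \frac{1}{-36620 + \left(-2255 + 11902 \left(- \frac{1}{5966}\right)\right)} = \frac{1}{-36620 - \frac{6732616}{2983}} = \frac{1}{- \frac{115970076}{2983}} = - \frac{2983}{115970076}$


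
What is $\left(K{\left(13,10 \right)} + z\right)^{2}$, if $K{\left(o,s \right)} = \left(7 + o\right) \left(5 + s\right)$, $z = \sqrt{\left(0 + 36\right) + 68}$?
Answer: $90104 + 1200 \sqrt{26} \approx 96223.0$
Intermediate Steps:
$z = 2 \sqrt{26}$ ($z = \sqrt{36 + 68} = \sqrt{104} = 2 \sqrt{26} \approx 10.198$)
$K{\left(o,s \right)} = \left(5 + s\right) \left(7 + o\right)$
$\left(K{\left(13,10 \right)} + z\right)^{2} = \left(\left(35 + 5 \cdot 13 + 7 \cdot 10 + 13 \cdot 10\right) + 2 \sqrt{26}\right)^{2} = \left(\left(35 + 65 + 70 + 130\right) + 2 \sqrt{26}\right)^{2} = \left(300 + 2 \sqrt{26}\right)^{2}$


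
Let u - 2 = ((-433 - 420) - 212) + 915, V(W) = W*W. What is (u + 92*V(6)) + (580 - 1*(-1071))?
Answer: 4815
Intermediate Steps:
V(W) = W²
u = -148 (u = 2 + (((-433 - 420) - 212) + 915) = 2 + ((-853 - 212) + 915) = 2 + (-1065 + 915) = 2 - 150 = -148)
(u + 92*V(6)) + (580 - 1*(-1071)) = (-148 + 92*6²) + (580 - 1*(-1071)) = (-148 + 92*36) + (580 + 1071) = (-148 + 3312) + 1651 = 3164 + 1651 = 4815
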